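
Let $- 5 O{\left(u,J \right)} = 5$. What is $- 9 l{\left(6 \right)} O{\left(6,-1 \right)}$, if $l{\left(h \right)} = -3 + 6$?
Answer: $27$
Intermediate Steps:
$l{\left(h \right)} = 3$
$O{\left(u,J \right)} = -1$ ($O{\left(u,J \right)} = \left(- \frac{1}{5}\right) 5 = -1$)
$- 9 l{\left(6 \right)} O{\left(6,-1 \right)} = \left(-9\right) 3 \left(-1\right) = \left(-27\right) \left(-1\right) = 27$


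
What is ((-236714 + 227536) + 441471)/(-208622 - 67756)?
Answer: -432293/276378 ≈ -1.5641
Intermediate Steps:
((-236714 + 227536) + 441471)/(-208622 - 67756) = (-9178 + 441471)/(-276378) = 432293*(-1/276378) = -432293/276378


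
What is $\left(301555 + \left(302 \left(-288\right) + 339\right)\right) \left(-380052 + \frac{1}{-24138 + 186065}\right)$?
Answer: $- \frac{13226199907868354}{161927} \approx -8.168 \cdot 10^{10}$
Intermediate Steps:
$\left(301555 + \left(302 \left(-288\right) + 339\right)\right) \left(-380052 + \frac{1}{-24138 + 186065}\right) = \left(301555 + \left(-86976 + 339\right)\right) \left(-380052 + \frac{1}{161927}\right) = \left(301555 - 86637\right) \left(-380052 + \frac{1}{161927}\right) = 214918 \left(- \frac{61540680203}{161927}\right) = - \frac{13226199907868354}{161927}$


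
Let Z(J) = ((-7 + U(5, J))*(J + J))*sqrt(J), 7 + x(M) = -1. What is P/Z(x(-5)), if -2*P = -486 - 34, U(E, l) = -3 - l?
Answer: -65*I*sqrt(2)/32 ≈ -2.8726*I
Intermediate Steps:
x(M) = -8 (x(M) = -7 - 1 = -8)
P = 260 (P = -(-486 - 34)/2 = -1/2*(-520) = 260)
Z(J) = 2*J**(3/2)*(-10 - J) (Z(J) = ((-7 + (-3 - J))*(J + J))*sqrt(J) = ((-10 - J)*(2*J))*sqrt(J) = (2*J*(-10 - J))*sqrt(J) = 2*J**(3/2)*(-10 - J))
P/Z(x(-5)) = 260/((2*(-8)**(3/2)*(-10 - 1*(-8)))) = 260/((2*(-16*I*sqrt(2))*(-10 + 8))) = 260/((2*(-16*I*sqrt(2))*(-2))) = 260/((64*I*sqrt(2))) = 260*(-I*sqrt(2)/128) = -65*I*sqrt(2)/32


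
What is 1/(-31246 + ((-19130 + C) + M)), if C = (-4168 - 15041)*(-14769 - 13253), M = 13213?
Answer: 1/538237435 ≈ 1.8579e-9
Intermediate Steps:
C = 538274598 (C = -19209*(-28022) = 538274598)
1/(-31246 + ((-19130 + C) + M)) = 1/(-31246 + ((-19130 + 538274598) + 13213)) = 1/(-31246 + (538255468 + 13213)) = 1/(-31246 + 538268681) = 1/538237435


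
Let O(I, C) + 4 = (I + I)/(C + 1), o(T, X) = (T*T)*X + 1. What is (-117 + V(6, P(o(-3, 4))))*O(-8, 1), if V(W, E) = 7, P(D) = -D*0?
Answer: 1320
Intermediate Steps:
o(T, X) = 1 + X*T**2 (o(T, X) = T**2*X + 1 = X*T**2 + 1 = 1 + X*T**2)
P(D) = 0
O(I, C) = -4 + 2*I/(1 + C) (O(I, C) = -4 + (I + I)/(C + 1) = -4 + (2*I)/(1 + C) = -4 + 2*I/(1 + C))
(-117 + V(6, P(o(-3, 4))))*O(-8, 1) = (-117 + 7)*(2*(-2 - 8 - 2*1)/(1 + 1)) = -220*(-2 - 8 - 2)/2 = -220*(-12)/2 = -110*(-12) = 1320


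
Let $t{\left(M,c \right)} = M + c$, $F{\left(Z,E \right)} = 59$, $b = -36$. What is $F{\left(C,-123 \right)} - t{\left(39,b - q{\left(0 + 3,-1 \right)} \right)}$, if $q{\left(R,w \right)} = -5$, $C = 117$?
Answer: $51$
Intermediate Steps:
$F{\left(C,-123 \right)} - t{\left(39,b - q{\left(0 + 3,-1 \right)} \right)} = 59 - \left(39 - 31\right) = 59 - 8 = 51$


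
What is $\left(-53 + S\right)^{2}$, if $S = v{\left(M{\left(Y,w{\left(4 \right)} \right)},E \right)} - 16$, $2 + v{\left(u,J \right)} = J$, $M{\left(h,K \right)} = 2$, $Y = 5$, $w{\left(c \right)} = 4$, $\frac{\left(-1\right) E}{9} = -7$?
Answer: $64$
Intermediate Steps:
$E = 63$ ($E = \left(-9\right) \left(-7\right) = 63$)
$v{\left(u,J \right)} = -2 + J$
$S = 45$ ($S = \left(-2 + 63\right) - 16 = 61 - 16 = 45$)
$\left(-53 + S\right)^{2} = \left(-53 + 45\right)^{2} = \left(-8\right)^{2} = 64$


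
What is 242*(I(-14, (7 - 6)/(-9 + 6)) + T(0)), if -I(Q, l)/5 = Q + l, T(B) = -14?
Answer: 41866/3 ≈ 13955.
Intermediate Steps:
I(Q, l) = -5*Q - 5*l (I(Q, l) = -5*(Q + l) = -5*Q - 5*l)
242*(I(-14, (7 - 6)/(-9 + 6)) + T(0)) = 242*((-5*(-14) - 5*(7 - 6)/(-9 + 6)) - 14) = 242*((70 - 5/(-3)) - 14) = 242*((70 - 5*(-1)/3) - 14) = 242*((70 - 5*(-1/3)) - 14) = 242*((70 + 5/3) - 14) = 242*(215/3 - 14) = 242*(173/3) = 41866/3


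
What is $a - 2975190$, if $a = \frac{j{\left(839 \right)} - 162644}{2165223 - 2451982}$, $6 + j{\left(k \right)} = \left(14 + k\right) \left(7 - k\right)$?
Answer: $- \frac{853161636864}{286759} \approx -2.9752 \cdot 10^{6}$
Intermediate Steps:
$j{\left(k \right)} = -6 + \left(7 - k\right) \left(14 + k\right)$ ($j{\left(k \right)} = -6 + \left(14 + k\right) \left(7 - k\right) = -6 + \left(7 - k\right) \left(14 + k\right)$)
$a = \frac{872346}{286759}$ ($a = \frac{\left(92 - 839^{2} - 5873\right) - 162644}{2165223 - 2451982} = \frac{\left(92 - 703921 - 5873\right) - 162644}{-286759} = \left(\left(92 - 703921 - 5873\right) - 162644\right) \left(- \frac{1}{286759}\right) = \left(-709702 - 162644\right) \left(- \frac{1}{286759}\right) = \left(-872346\right) \left(- \frac{1}{286759}\right) = \frac{872346}{286759} \approx 3.0421$)
$a - 2975190 = \frac{872346}{286759} - 2975190 = - \frac{853161636864}{286759}$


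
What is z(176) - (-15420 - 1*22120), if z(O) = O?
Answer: 37716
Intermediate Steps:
z(176) - (-15420 - 1*22120) = 176 - (-15420 - 1*22120) = 176 - (-15420 - 22120) = 176 - 1*(-37540) = 176 + 37540 = 37716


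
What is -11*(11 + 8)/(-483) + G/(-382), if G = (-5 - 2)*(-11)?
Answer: 42647/184506 ≈ 0.23114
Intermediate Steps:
G = 77 (G = -7*(-11) = 77)
-11*(11 + 8)/(-483) + G/(-382) = -11*(11 + 8)/(-483) + 77/(-382) = -11*19*(-1/483) + 77*(-1/382) = -209*(-1/483) - 77/382 = 209/483 - 77/382 = 42647/184506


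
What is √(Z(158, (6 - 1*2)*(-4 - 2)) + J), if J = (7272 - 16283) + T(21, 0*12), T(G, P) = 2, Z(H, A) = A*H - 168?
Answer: 3*I*√1441 ≈ 113.88*I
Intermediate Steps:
Z(H, A) = -168 + A*H
J = -9009 (J = (7272 - 16283) + 2 = -9011 + 2 = -9009)
√(Z(158, (6 - 1*2)*(-4 - 2)) + J) = √((-168 + ((6 - 1*2)*(-4 - 2))*158) - 9009) = √((-168 + ((6 - 2)*(-6))*158) - 9009) = √((-168 + (4*(-6))*158) - 9009) = √((-168 - 24*158) - 9009) = √((-168 - 3792) - 9009) = √(-3960 - 9009) = √(-12969) = 3*I*√1441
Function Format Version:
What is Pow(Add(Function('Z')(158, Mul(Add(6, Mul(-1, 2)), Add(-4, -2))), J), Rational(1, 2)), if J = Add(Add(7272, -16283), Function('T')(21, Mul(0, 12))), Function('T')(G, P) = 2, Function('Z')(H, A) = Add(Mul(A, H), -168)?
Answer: Mul(3, I, Pow(1441, Rational(1, 2))) ≈ Mul(113.88, I)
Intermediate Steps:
Function('Z')(H, A) = Add(-168, Mul(A, H))
J = -9009 (J = Add(Add(7272, -16283), 2) = Add(-9011, 2) = -9009)
Pow(Add(Function('Z')(158, Mul(Add(6, Mul(-1, 2)), Add(-4, -2))), J), Rational(1, 2)) = Pow(Add(Add(-168, Mul(Mul(Add(6, Mul(-1, 2)), Add(-4, -2)), 158)), -9009), Rational(1, 2)) = Pow(Add(Add(-168, Mul(Mul(Add(6, -2), -6), 158)), -9009), Rational(1, 2)) = Pow(Add(Add(-168, Mul(Mul(4, -6), 158)), -9009), Rational(1, 2)) = Pow(Add(Add(-168, Mul(-24, 158)), -9009), Rational(1, 2)) = Pow(Add(Add(-168, -3792), -9009), Rational(1, 2)) = Pow(Add(-3960, -9009), Rational(1, 2)) = Pow(-12969, Rational(1, 2)) = Mul(3, I, Pow(1441, Rational(1, 2)))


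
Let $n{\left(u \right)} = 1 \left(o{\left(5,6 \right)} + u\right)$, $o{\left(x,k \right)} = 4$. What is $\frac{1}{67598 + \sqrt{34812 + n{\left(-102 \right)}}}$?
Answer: $\frac{33799}{2284727445} - \frac{\sqrt{34714}}{4569454890} \approx 1.4753 \cdot 10^{-5}$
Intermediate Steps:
$n{\left(u \right)} = 4 + u$ ($n{\left(u \right)} = 1 \left(4 + u\right) = 4 + u$)
$\frac{1}{67598 + \sqrt{34812 + n{\left(-102 \right)}}} = \frac{1}{67598 + \sqrt{34812 + \left(4 - 102\right)}} = \frac{1}{67598 + \sqrt{34812 - 98}} = \frac{1}{67598 + \sqrt{34714}}$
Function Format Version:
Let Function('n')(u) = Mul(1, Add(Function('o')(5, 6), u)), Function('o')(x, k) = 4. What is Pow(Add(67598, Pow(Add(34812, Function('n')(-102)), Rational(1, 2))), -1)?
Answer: Add(Rational(33799, 2284727445), Mul(Rational(-1, 4569454890), Pow(34714, Rational(1, 2)))) ≈ 1.4753e-5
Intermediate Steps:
Function('n')(u) = Add(4, u) (Function('n')(u) = Mul(1, Add(4, u)) = Add(4, u))
Pow(Add(67598, Pow(Add(34812, Function('n')(-102)), Rational(1, 2))), -1) = Pow(Add(67598, Pow(Add(34812, Add(4, -102)), Rational(1, 2))), -1) = Pow(Add(67598, Pow(Add(34812, -98), Rational(1, 2))), -1) = Pow(Add(67598, Pow(34714, Rational(1, 2))), -1)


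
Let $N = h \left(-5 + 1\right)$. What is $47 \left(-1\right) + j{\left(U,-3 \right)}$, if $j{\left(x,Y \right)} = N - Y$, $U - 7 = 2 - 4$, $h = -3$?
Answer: $-32$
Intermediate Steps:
$U = 5$ ($U = 7 + \left(2 - 4\right) = 7 - 2 = 5$)
$N = 12$ ($N = - 3 \left(-5 + 1\right) = \left(-3\right) \left(-4\right) = 12$)
$j{\left(x,Y \right)} = 12 - Y$
$47 \left(-1\right) + j{\left(U,-3 \right)} = 47 \left(-1\right) + \left(12 - -3\right) = -47 + \left(12 + 3\right) = -47 + 15 = -32$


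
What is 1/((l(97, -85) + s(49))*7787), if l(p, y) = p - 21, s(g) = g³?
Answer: 1/916724575 ≈ 1.0908e-9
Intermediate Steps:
l(p, y) = -21 + p
1/((l(97, -85) + s(49))*7787) = 1/(((-21 + 97) + 49³)*7787) = (1/7787)/(76 + 117649) = (1/7787)/117725 = (1/117725)*(1/7787) = 1/916724575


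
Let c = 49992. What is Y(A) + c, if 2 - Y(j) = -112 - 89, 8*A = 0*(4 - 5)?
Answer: 50195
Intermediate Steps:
A = 0 (A = (0*(4 - 5))/8 = (0*(-1))/8 = (1/8)*0 = 0)
Y(j) = 203 (Y(j) = 2 - (-112 - 89) = 2 - 1*(-201) = 2 + 201 = 203)
Y(A) + c = 203 + 49992 = 50195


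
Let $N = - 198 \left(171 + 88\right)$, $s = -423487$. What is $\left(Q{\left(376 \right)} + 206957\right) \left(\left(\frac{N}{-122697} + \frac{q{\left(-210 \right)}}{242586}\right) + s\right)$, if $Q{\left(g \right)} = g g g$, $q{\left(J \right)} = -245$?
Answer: $- \frac{24913035939997875022793}{1102391646} \approx -2.2599 \cdot 10^{13}$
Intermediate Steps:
$N = -51282$ ($N = \left(-198\right) 259 = -51282$)
$Q{\left(g \right)} = g^{3}$ ($Q{\left(g \right)} = g^{2} g = g^{3}$)
$\left(Q{\left(376 \right)} + 206957\right) \left(\left(\frac{N}{-122697} + \frac{q{\left(-210 \right)}}{242586}\right) + s\right) = \left(376^{3} + 206957\right) \left(\left(- \frac{51282}{-122697} - \frac{245}{242586}\right) - 423487\right) = \left(53157376 + 206957\right) \left(\left(\left(-51282\right) \left(- \frac{1}{122697}\right) - \frac{245}{242586}\right) - 423487\right) = 53364333 \left(\left(\frac{5698}{13633} - \frac{245}{242586}\right) - 423487\right) = 53364333 \left(\frac{1378914943}{3307174938} - 423487\right) = 53364333 \left(- \frac{1400544214053863}{3307174938}\right) = - \frac{24913035939997875022793}{1102391646}$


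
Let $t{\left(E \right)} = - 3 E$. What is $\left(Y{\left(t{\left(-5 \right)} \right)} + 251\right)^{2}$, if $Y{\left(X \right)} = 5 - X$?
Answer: $58081$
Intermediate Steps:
$\left(Y{\left(t{\left(-5 \right)} \right)} + 251\right)^{2} = \left(\left(5 - \left(-3\right) \left(-5\right)\right) + 251\right)^{2} = \left(\left(5 - 15\right) + 251\right)^{2} = \left(-10 + 251\right)^{2} = 241^{2} = 58081$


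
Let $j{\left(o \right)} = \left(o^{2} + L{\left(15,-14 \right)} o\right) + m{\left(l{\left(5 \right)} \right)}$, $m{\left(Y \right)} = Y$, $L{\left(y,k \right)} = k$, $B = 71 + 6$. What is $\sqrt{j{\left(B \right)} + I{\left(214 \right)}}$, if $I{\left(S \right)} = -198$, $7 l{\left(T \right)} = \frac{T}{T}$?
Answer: $\frac{2 \sqrt{57001}}{7} \approx 68.214$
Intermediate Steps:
$B = 77$
$l{\left(T \right)} = \frac{1}{7}$ ($l{\left(T \right)} = \frac{T \frac{1}{T}}{7} = \frac{1}{7} \cdot 1 = \frac{1}{7}$)
$j{\left(o \right)} = \frac{1}{7} + o^{2} - 14 o$ ($j{\left(o \right)} = \left(o^{2} - 14 o\right) + \frac{1}{7} = \frac{1}{7} + o^{2} - 14 o$)
$\sqrt{j{\left(B \right)} + I{\left(214 \right)}} = \sqrt{\left(\frac{1}{7} + 77^{2} - 1078\right) - 198} = \sqrt{\left(\frac{1}{7} + 5929 - 1078\right) - 198} = \sqrt{\frac{33958}{7} - 198} = \sqrt{\frac{32572}{7}} = \frac{2 \sqrt{57001}}{7}$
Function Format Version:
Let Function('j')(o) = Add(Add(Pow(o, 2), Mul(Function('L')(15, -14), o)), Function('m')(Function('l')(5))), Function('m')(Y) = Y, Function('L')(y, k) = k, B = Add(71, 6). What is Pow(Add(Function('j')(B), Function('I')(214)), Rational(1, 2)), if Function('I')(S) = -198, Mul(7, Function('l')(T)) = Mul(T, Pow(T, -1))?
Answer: Mul(Rational(2, 7), Pow(57001, Rational(1, 2))) ≈ 68.214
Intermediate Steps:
B = 77
Function('l')(T) = Rational(1, 7) (Function('l')(T) = Mul(Rational(1, 7), Mul(T, Pow(T, -1))) = Mul(Rational(1, 7), 1) = Rational(1, 7))
Function('j')(o) = Add(Rational(1, 7), Pow(o, 2), Mul(-14, o)) (Function('j')(o) = Add(Add(Pow(o, 2), Mul(-14, o)), Rational(1, 7)) = Add(Rational(1, 7), Pow(o, 2), Mul(-14, o)))
Pow(Add(Function('j')(B), Function('I')(214)), Rational(1, 2)) = Pow(Add(Add(Rational(1, 7), Pow(77, 2), Mul(-14, 77)), -198), Rational(1, 2)) = Pow(Add(Add(Rational(1, 7), 5929, -1078), -198), Rational(1, 2)) = Pow(Add(Rational(33958, 7), -198), Rational(1, 2)) = Pow(Rational(32572, 7), Rational(1, 2)) = Mul(Rational(2, 7), Pow(57001, Rational(1, 2)))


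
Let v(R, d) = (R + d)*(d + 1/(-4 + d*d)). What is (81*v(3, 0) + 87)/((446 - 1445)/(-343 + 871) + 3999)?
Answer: 1540/234497 ≈ 0.0065672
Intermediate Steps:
v(R, d) = (R + d)*(d + 1/(-4 + d**2))
(81*v(3, 0) + 87)/((446 - 1445)/(-343 + 871) + 3999) = (81*((3 + 0 + 0**4 - 4*0**2 + 3*0**3 - 4*3*0)/(-4 + 0**2)) + 87)/((446 - 1445)/(-343 + 871) + 3999) = (81*((3 + 0 + 0 - 4*0 + 3*0 + 0)/(-4 + 0)) + 87)/(-999/528 + 3999) = (81*((3 + 0 + 0 + 0 + 0 + 0)/(-4)) + 87)/(-999*1/528 + 3999) = (81*(-1/4*3) + 87)/(-333/176 + 3999) = (81*(-3/4) + 87)/(703491/176) = (-243/4 + 87)*(176/703491) = (105/4)*(176/703491) = 1540/234497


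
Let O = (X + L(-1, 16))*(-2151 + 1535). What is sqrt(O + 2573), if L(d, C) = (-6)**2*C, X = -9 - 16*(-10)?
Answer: I*sqrt(445259) ≈ 667.28*I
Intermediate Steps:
X = 151 (X = -9 + 160 = 151)
L(d, C) = 36*C
O = -447832 (O = (151 + 36*16)*(-2151 + 1535) = (151 + 576)*(-616) = 727*(-616) = -447832)
sqrt(O + 2573) = sqrt(-447832 + 2573) = sqrt(-445259) = I*sqrt(445259)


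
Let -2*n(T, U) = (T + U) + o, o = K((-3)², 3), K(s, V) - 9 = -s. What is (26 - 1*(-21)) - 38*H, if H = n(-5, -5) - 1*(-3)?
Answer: -257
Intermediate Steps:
K(s, V) = 9 - s
o = 0 (o = 9 - 1*(-3)² = 9 - 1*9 = 9 - 9 = 0)
n(T, U) = -T/2 - U/2 (n(T, U) = -((T + U) + 0)/2 = -(T + U)/2 = -T/2 - U/2)
H = 8 (H = (-½*(-5) - ½*(-5)) - 1*(-3) = (5/2 + 5/2) + 3 = 5 + 3 = 8)
(26 - 1*(-21)) - 38*H = (26 - 1*(-21)) - 38*8 = (26 + 21) - 304 = 47 - 304 = -257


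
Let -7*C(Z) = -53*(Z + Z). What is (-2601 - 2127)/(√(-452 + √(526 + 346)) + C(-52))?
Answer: 4728/(5512/7 - I*√(452 - 2*√218)) ≈ 6.0003 + 0.15662*I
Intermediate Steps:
C(Z) = 106*Z/7 (C(Z) = -(-53)*(Z + Z)/7 = -(-53)*2*Z/7 = -(-106)*Z/7 = 106*Z/7)
(-2601 - 2127)/(√(-452 + √(526 + 346)) + C(-52)) = (-2601 - 2127)/(√(-452 + √(526 + 346)) + (106/7)*(-52)) = -4728/(√(-452 + √872) - 5512/7) = -4728/(√(-452 + 2*√218) - 5512/7) = -4728/(-5512/7 + √(-452 + 2*√218))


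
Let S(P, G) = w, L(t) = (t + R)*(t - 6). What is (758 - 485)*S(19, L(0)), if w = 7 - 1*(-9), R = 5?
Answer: 4368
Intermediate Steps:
L(t) = (-6 + t)*(5 + t) (L(t) = (t + 5)*(t - 6) = (5 + t)*(-6 + t) = (-6 + t)*(5 + t))
w = 16 (w = 7 + 9 = 16)
S(P, G) = 16
(758 - 485)*S(19, L(0)) = (758 - 485)*16 = 273*16 = 4368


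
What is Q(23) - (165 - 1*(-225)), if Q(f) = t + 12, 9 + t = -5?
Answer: -392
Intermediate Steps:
t = -14 (t = -9 - 5 = -14)
Q(f) = -2 (Q(f) = -14 + 12 = -2)
Q(23) - (165 - 1*(-225)) = -2 - (165 - 1*(-225)) = -2 - (165 + 225) = -2 - 1*390 = -2 - 390 = -392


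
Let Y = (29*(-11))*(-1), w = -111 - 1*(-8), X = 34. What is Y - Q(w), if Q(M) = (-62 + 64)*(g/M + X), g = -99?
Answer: 25655/103 ≈ 249.08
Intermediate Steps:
w = -103 (w = -111 + 8 = -103)
Q(M) = 68 - 198/M (Q(M) = (-62 + 64)*(-99/M + 34) = 2*(34 - 99/M) = 68 - 198/M)
Y = 319 (Y = -319*(-1) = 319)
Y - Q(w) = 319 - (68 - 198/(-103)) = 319 - (68 - 198*(-1/103)) = 319 - (68 + 198/103) = 319 - 1*7202/103 = 319 - 7202/103 = 25655/103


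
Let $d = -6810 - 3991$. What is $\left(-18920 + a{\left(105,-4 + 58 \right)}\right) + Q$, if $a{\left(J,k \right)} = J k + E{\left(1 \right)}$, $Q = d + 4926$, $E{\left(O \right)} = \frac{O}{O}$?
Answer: $-19124$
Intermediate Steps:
$E{\left(O \right)} = 1$
$d = -10801$
$Q = -5875$ ($Q = -10801 + 4926 = -5875$)
$a{\left(J,k \right)} = 1 + J k$ ($a{\left(J,k \right)} = J k + 1 = 1 + J k$)
$\left(-18920 + a{\left(105,-4 + 58 \right)}\right) + Q = \left(-18920 + \left(1 + 105 \left(-4 + 58\right)\right)\right) - 5875 = \left(-18920 + \left(1 + 105 \cdot 54\right)\right) - 5875 = \left(-18920 + \left(1 + 5670\right)\right) - 5875 = \left(-18920 + 5671\right) - 5875 = -13249 - 5875 = -19124$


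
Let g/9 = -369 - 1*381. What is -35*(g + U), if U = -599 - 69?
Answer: 259630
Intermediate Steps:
g = -6750 (g = 9*(-369 - 1*381) = 9*(-369 - 381) = 9*(-750) = -6750)
U = -668
-35*(g + U) = -35*(-6750 - 668) = -35*(-7418) = 259630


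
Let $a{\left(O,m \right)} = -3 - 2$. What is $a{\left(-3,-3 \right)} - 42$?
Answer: $-47$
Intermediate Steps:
$a{\left(O,m \right)} = -5$ ($a{\left(O,m \right)} = -3 - 2 = -5$)
$a{\left(-3,-3 \right)} - 42 = -5 - 42 = -47$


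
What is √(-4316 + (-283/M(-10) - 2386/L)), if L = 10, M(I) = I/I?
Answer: 2*I*√30235/5 ≈ 69.553*I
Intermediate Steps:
M(I) = 1
√(-4316 + (-283/M(-10) - 2386/L)) = √(-4316 + (-283/1 - 2386/10)) = √(-4316 + (-283*1 - 2386*⅒)) = √(-4316 + (-283 - 1193/5)) = √(-4316 - 2608/5) = √(-24188/5) = 2*I*√30235/5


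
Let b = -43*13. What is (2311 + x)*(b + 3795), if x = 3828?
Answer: 19865804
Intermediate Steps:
b = -559
(2311 + x)*(b + 3795) = (2311 + 3828)*(-559 + 3795) = 6139*3236 = 19865804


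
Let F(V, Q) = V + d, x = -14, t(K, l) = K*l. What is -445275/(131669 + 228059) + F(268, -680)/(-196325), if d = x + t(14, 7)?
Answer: -87545238631/70623599600 ≈ -1.2396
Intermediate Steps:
d = 84 (d = -14 + 14*7 = -14 + 98 = 84)
F(V, Q) = 84 + V (F(V, Q) = V + 84 = 84 + V)
-445275/(131669 + 228059) + F(268, -680)/(-196325) = -445275/(131669 + 228059) + (84 + 268)/(-196325) = -445275/359728 + 352*(-1/196325) = -445275*1/359728 - 352/196325 = -445275/359728 - 352/196325 = -87545238631/70623599600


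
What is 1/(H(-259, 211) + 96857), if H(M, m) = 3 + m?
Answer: 1/97071 ≈ 1.0302e-5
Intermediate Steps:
1/(H(-259, 211) + 96857) = 1/((3 + 211) + 96857) = 1/(214 + 96857) = 1/97071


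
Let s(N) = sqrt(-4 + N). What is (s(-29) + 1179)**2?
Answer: (1179 + I*sqrt(33))**2 ≈ 1.39e+6 + 1.355e+4*I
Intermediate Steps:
(s(-29) + 1179)**2 = (sqrt(-4 - 29) + 1179)**2 = (sqrt(-33) + 1179)**2 = (I*sqrt(33) + 1179)**2 = (1179 + I*sqrt(33))**2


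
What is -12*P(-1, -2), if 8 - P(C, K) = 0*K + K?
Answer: -120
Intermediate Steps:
P(C, K) = 8 - K (P(C, K) = 8 - (0*K + K) = 8 - (0 + K) = 8 - K)
-12*P(-1, -2) = -12*(8 - 1*(-2)) = -12*(8 + 2) = -12*10 = -120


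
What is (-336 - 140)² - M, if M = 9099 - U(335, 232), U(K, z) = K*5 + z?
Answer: 219384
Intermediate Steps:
U(K, z) = z + 5*K (U(K, z) = 5*K + z = z + 5*K)
M = 7192 (M = 9099 - (232 + 5*335) = 9099 - (232 + 1675) = 9099 - 1*1907 = 9099 - 1907 = 7192)
(-336 - 140)² - M = (-336 - 140)² - 1*7192 = (-476)² - 7192 = 226576 - 7192 = 219384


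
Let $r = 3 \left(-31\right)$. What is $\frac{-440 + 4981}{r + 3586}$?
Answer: $\frac{4541}{3493} \approx 1.3$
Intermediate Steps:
$r = -93$
$\frac{-440 + 4981}{r + 3586} = \frac{-440 + 4981}{-93 + 3586} = \frac{4541}{3493}$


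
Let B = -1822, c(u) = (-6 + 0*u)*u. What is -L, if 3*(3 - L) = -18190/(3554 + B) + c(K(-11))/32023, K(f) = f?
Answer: -540779291/83195754 ≈ -6.5001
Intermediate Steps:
c(u) = -6*u (c(u) = (-6 + 0)*u = -6*u)
L = 540779291/83195754 (L = 3 - (-18190/(3554 - 1822) - 6*(-11)/32023)/3 = 3 - (-18190/1732 + 66*(1/32023))/3 = 3 - (-18190*1/1732 + 66/32023)/3 = 3 - (-9095/866 + 66/32023)/3 = 3 - ⅓*(-291192029/27731918) = 3 + 291192029/83195754 = 540779291/83195754 ≈ 6.5001)
-L = -1*540779291/83195754 = -540779291/83195754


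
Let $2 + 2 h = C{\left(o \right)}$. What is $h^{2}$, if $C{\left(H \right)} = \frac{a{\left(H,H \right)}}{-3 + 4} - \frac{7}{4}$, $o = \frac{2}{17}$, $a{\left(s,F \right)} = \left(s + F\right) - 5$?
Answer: $\frac{335241}{18496} \approx 18.125$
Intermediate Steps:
$a{\left(s,F \right)} = -5 + F + s$ ($a{\left(s,F \right)} = \left(F + s\right) - 5 = -5 + F + s$)
$o = \frac{2}{17}$ ($o = 2 \cdot \frac{1}{17} = \frac{2}{17} \approx 0.11765$)
$C{\left(H \right)} = - \frac{27}{4} + 2 H$ ($C{\left(H \right)} = \frac{-5 + H + H}{-3 + 4} - \frac{7}{4} = \frac{-5 + 2 H}{1} - \frac{7}{4} = \left(-5 + 2 H\right) 1 - \frac{7}{4} = \left(-5 + 2 H\right) - \frac{7}{4} = - \frac{27}{4} + 2 H$)
$h = - \frac{579}{136}$ ($h = -1 + \frac{- \frac{27}{4} + 2 \cdot \frac{2}{17}}{2} = -1 + \frac{- \frac{27}{4} + \frac{4}{17}}{2} = -1 + \frac{1}{2} \left(- \frac{443}{68}\right) = -1 - \frac{443}{136} = - \frac{579}{136} \approx -4.2574$)
$h^{2} = \left(- \frac{579}{136}\right)^{2} = \frac{335241}{18496}$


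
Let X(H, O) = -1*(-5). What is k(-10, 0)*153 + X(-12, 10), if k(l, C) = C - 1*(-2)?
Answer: 311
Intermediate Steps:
k(l, C) = 2 + C (k(l, C) = C + 2 = 2 + C)
X(H, O) = 5
k(-10, 0)*153 + X(-12, 10) = (2 + 0)*153 + 5 = 2*153 + 5 = 306 + 5 = 311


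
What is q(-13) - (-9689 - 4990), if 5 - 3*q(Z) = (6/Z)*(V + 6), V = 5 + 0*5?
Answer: 572612/39 ≈ 14682.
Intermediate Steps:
V = 5 (V = 5 + 0 = 5)
q(Z) = 5/3 - 22/Z (q(Z) = 5/3 - 6/Z*(5 + 6)/3 = 5/3 - 6/Z*11/3 = 5/3 - 22/Z)
q(-13) - (-9689 - 4990) = (5/3 - 22/(-13)) - (-9689 - 4990) = (5/3 - 22*(-1/13)) - 1*(-14679) = (5/3 + 22/13) + 14679 = 131/39 + 14679 = 572612/39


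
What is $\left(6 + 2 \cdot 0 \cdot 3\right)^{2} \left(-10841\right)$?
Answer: $-390276$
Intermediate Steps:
$\left(6 + 2 \cdot 0 \cdot 3\right)^{2} \left(-10841\right) = \left(6 + 0 \cdot 3\right)^{2} \left(-10841\right) = \left(6 + 0\right)^{2} \left(-10841\right) = 6^{2} \left(-10841\right) = 36 \left(-10841\right) = -390276$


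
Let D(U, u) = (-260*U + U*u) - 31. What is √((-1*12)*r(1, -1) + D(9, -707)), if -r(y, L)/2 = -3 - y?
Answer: I*√8830 ≈ 93.968*I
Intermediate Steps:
r(y, L) = 6 + 2*y (r(y, L) = -2*(-3 - y) = 6 + 2*y)
D(U, u) = -31 - 260*U + U*u
√((-1*12)*r(1, -1) + D(9, -707)) = √((-1*12)*(6 + 2*1) + (-31 - 260*9 + 9*(-707))) = √(-12*(6 + 2) + (-31 - 2340 - 6363)) = √(-12*8 - 8734) = √(-96 - 8734) = √(-8830) = I*√8830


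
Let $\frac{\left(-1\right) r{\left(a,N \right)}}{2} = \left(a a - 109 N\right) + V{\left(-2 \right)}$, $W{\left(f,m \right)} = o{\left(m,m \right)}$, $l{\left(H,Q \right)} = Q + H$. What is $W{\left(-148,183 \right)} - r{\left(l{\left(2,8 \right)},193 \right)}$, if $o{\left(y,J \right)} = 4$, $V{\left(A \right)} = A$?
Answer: $-41874$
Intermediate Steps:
$l{\left(H,Q \right)} = H + Q$
$W{\left(f,m \right)} = 4$
$r{\left(a,N \right)} = 4 - 2 a^{2} + 218 N$ ($r{\left(a,N \right)} = - 2 \left(\left(a a - 109 N\right) - 2\right) = - 2 \left(\left(a^{2} - 109 N\right) - 2\right) = - 2 \left(-2 + a^{2} - 109 N\right) = 4 - 2 a^{2} + 218 N$)
$W{\left(-148,183 \right)} - r{\left(l{\left(2,8 \right)},193 \right)} = 4 - \left(4 - 2 \left(2 + 8\right)^{2} + 218 \cdot 193\right) = 4 - \left(4 - 2 \cdot 10^{2} + 42074\right) = 4 - \left(4 - 200 + 42074\right) = 4 - 41878 = -41874$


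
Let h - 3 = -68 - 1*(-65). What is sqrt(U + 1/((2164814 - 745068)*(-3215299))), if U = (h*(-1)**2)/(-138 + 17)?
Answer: I*sqrt(4564907894054)/4564907894054 ≈ 4.6804e-7*I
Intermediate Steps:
h = 0 (h = 3 + (-68 - 1*(-65)) = 3 + (-68 + 65) = 3 - 3 = 0)
U = 0 (U = (0*(-1)**2)/(-138 + 17) = (0*1)/(-121) = 0*(-1/121) = 0)
sqrt(U + 1/((2164814 - 745068)*(-3215299))) = sqrt(0 + 1/((2164814 - 745068)*(-3215299))) = sqrt(0 - 1/3215299/1419746) = sqrt(0 + (1/1419746)*(-1/3215299)) = sqrt(0 - 1/4564907894054) = sqrt(-1/4564907894054) = I*sqrt(4564907894054)/4564907894054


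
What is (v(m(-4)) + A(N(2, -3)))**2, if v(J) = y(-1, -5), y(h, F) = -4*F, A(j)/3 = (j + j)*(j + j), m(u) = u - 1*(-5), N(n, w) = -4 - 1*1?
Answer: 102400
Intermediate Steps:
N(n, w) = -5 (N(n, w) = -4 - 1 = -5)
m(u) = 5 + u (m(u) = u + 5 = 5 + u)
A(j) = 12*j**2 (A(j) = 3*((j + j)*(j + j)) = 3*((2*j)*(2*j)) = 3*(4*j**2) = 12*j**2)
v(J) = 20 (v(J) = -4*(-5) = 20)
(v(m(-4)) + A(N(2, -3)))**2 = (20 + 12*(-5)**2)**2 = (20 + 12*25)**2 = (20 + 300)**2 = 320**2 = 102400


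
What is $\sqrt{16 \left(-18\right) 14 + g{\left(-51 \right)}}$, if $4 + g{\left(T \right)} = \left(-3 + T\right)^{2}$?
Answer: $4 i \sqrt{70} \approx 33.466 i$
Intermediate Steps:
$g{\left(T \right)} = -4 + \left(-3 + T\right)^{2}$
$\sqrt{16 \left(-18\right) 14 + g{\left(-51 \right)}} = \sqrt{16 \left(-18\right) 14 - \left(4 - \left(-3 - 51\right)^{2}\right)} = \sqrt{\left(-288\right) 14 - \left(4 - \left(-54\right)^{2}\right)} = \sqrt{-4032 + \left(-4 + 2916\right)} = \sqrt{-4032 + 2912} = \sqrt{-1120} = 4 i \sqrt{70}$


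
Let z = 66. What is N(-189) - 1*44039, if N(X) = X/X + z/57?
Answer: -836700/19 ≈ -44037.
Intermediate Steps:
N(X) = 41/19 (N(X) = X/X + 66/57 = 1 + 66*(1/57) = 1 + 22/19 = 41/19)
N(-189) - 1*44039 = 41/19 - 1*44039 = 41/19 - 44039 = -836700/19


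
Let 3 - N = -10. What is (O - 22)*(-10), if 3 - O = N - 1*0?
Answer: 320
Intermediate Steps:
N = 13 (N = 3 - 1*(-10) = 3 + 10 = 13)
O = -10 (O = 3 - (13 - 1*0) = 3 - (13 + 0) = 3 - 1*13 = 3 - 13 = -10)
(O - 22)*(-10) = (-10 - 22)*(-10) = -32*(-10) = 320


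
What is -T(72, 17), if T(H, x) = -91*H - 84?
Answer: 6636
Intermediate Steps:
T(H, x) = -84 - 91*H
-T(72, 17) = -(-84 - 91*72) = -(-84 - 6552) = -1*(-6636) = 6636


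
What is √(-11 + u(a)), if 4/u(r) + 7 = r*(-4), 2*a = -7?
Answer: I*√511/7 ≈ 3.2293*I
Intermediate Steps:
a = -7/2 (a = (½)*(-7) = -7/2 ≈ -3.5000)
u(r) = 4/(-7 - 4*r) (u(r) = 4/(-7 + r*(-4)) = 4/(-7 - 4*r))
√(-11 + u(a)) = √(-11 - 4/(7 + 4*(-7/2))) = √(-11 - 4/(7 - 14)) = √(-11 - 4/(-7)) = √(-11 - 4*(-⅐)) = √(-11 + 4/7) = √(-73/7) = I*√511/7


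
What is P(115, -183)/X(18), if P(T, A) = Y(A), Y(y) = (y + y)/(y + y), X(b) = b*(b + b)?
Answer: 1/648 ≈ 0.0015432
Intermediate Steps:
X(b) = 2*b² (X(b) = b*(2*b) = 2*b²)
Y(y) = 1 (Y(y) = (2*y)/((2*y)) = (2*y)*(1/(2*y)) = 1)
P(T, A) = 1
P(115, -183)/X(18) = 1/(2*18²) = 1/(2*324) = 1/648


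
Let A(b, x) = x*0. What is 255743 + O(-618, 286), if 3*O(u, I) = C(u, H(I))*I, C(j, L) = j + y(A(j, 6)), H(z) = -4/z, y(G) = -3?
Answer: 196541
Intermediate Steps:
A(b, x) = 0
C(j, L) = -3 + j (C(j, L) = j - 3 = -3 + j)
O(u, I) = I*(-3 + u)/3 (O(u, I) = ((-3 + u)*I)/3 = (I*(-3 + u))/3 = I*(-3 + u)/3)
255743 + O(-618, 286) = 255743 + (⅓)*286*(-3 - 618) = 255743 + (⅓)*286*(-621) = 255743 - 59202 = 196541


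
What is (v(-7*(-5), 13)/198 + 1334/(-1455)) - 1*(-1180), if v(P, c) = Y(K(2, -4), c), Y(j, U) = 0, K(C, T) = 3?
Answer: 1715566/1455 ≈ 1179.1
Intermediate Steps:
v(P, c) = 0
(v(-7*(-5), 13)/198 + 1334/(-1455)) - 1*(-1180) = (0/198 + 1334/(-1455)) - 1*(-1180) = (0*(1/198) + 1334*(-1/1455)) + 1180 = (0 - 1334/1455) + 1180 = -1334/1455 + 1180 = 1715566/1455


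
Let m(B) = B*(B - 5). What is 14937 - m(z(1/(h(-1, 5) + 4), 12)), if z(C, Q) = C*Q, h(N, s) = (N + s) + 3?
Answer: 1807893/121 ≈ 14941.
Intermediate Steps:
h(N, s) = 3 + N + s
m(B) = B*(-5 + B)
14937 - m(z(1/(h(-1, 5) + 4), 12)) = 14937 - 12/((3 - 1 + 5) + 4)*(-5 + 12/((3 - 1 + 5) + 4)) = 14937 - 12/(7 + 4)*(-5 + 12/(7 + 4)) = 14937 - 12/11*(-5 + 12/11) = 14937 - (1/11)*12*(-5 + (1/11)*12) = 14937 - 12*(-5 + 12/11)/11 = 14937 - 12*(-43)/(11*11) = 14937 - 1*(-516/121) = 14937 + 516/121 = 1807893/121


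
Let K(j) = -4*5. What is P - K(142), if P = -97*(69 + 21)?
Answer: -8710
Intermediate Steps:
P = -8730 (P = -97*90 = -8730)
K(j) = -20
P - K(142) = -8730 - 1*(-20) = -8730 + 20 = -8710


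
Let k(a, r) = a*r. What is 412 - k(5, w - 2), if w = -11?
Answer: 477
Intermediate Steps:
412 - k(5, w - 2) = 412 - 5*(-11 - 2) = 412 - 5*(-13) = 412 - 1*(-65) = 412 + 65 = 477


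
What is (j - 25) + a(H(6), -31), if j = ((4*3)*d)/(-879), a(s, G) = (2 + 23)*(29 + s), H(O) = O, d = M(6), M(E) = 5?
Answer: 249030/293 ≈ 849.93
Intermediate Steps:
d = 5
a(s, G) = 725 + 25*s (a(s, G) = 25*(29 + s) = 725 + 25*s)
j = -20/293 (j = ((4*3)*5)/(-879) = (12*5)*(-1/879) = 60*(-1/879) = -20/293 ≈ -0.068259)
(j - 25) + a(H(6), -31) = (-20/293 - 25) + (725 + 25*6) = -7345/293 + (725 + 150) = -7345/293 + 875 = 249030/293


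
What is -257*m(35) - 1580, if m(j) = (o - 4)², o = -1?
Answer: -8005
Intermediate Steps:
m(j) = 25 (m(j) = (-1 - 4)² = (-5)² = 25)
-257*m(35) - 1580 = -257*25 - 1580 = -6425 - 1580 = -8005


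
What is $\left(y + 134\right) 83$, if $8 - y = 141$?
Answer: $83$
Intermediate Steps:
$y = -133$ ($y = 8 - 141 = -133$)
$\left(y + 134\right) 83 = \left(-133 + 134\right) 83 = 1 \cdot 83 = 83$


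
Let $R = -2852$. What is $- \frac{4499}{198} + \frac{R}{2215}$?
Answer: $- \frac{957271}{39870} \approx -24.01$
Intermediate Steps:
$- \frac{4499}{198} + \frac{R}{2215} = - \frac{4499}{198} - \frac{2852}{2215} = \left(-4499\right) \frac{1}{198} - \frac{2852}{2215} = - \frac{409}{18} - \frac{2852}{2215} = - \frac{957271}{39870}$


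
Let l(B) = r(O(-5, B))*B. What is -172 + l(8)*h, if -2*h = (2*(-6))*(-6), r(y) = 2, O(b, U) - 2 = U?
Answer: -748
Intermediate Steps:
O(b, U) = 2 + U
h = -36 (h = -2*(-6)*(-6)/2 = -(-6)*(-6) = -½*72 = -36)
l(B) = 2*B
-172 + l(8)*h = -172 + (2*8)*(-36) = -172 + 16*(-36) = -172 - 576 = -748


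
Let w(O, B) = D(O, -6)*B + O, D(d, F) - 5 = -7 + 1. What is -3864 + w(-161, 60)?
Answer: -4085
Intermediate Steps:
D(d, F) = -1 (D(d, F) = 5 + (-7 + 1) = 5 - 6 = -1)
w(O, B) = O - B (w(O, B) = -B + O = O - B)
-3864 + w(-161, 60) = -3864 + (-161 - 1*60) = -3864 + (-161 - 60) = -3864 - 221 = -4085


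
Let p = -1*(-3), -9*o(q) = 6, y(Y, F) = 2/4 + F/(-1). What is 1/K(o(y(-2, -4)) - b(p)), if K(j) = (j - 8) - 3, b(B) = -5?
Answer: -3/20 ≈ -0.15000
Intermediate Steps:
y(Y, F) = 1/2 - F (y(Y, F) = 2*(1/4) + F*(-1) = 1/2 - F)
o(q) = -2/3 (o(q) = -1/9*6 = -2/3)
p = 3
K(j) = -11 + j (K(j) = (-8 + j) - 3 = -11 + j)
1/K(o(y(-2, -4)) - b(p)) = 1/(-11 + (-2/3 - 1*(-5))) = 1/(-11 + (-2/3 + 5)) = 1/(-11 + 13/3) = 1/(-20/3) = -3/20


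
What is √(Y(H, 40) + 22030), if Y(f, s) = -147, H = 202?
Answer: √21883 ≈ 147.93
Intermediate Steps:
√(Y(H, 40) + 22030) = √(-147 + 22030) = √21883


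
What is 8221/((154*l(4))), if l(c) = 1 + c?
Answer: 8221/770 ≈ 10.677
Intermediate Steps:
8221/((154*l(4))) = 8221/((154*(1 + 4))) = 8221/((154*5)) = 8221/770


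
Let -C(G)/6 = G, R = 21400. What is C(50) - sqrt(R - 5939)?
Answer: -300 - sqrt(15461) ≈ -424.34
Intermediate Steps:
C(G) = -6*G
C(50) - sqrt(R - 5939) = -6*50 - sqrt(21400 - 5939) = -300 - sqrt(15461)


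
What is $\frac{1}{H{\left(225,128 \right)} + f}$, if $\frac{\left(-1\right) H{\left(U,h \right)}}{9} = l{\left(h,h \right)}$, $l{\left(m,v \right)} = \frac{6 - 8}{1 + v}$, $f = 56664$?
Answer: $\frac{43}{2436558} \approx 1.7648 \cdot 10^{-5}$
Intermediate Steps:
$l{\left(m,v \right)} = - \frac{2}{1 + v}$
$H{\left(U,h \right)} = \frac{18}{1 + h}$ ($H{\left(U,h \right)} = - 9 \left(- \frac{2}{1 + h}\right) = \frac{18}{1 + h}$)
$\frac{1}{H{\left(225,128 \right)} + f} = \frac{1}{\frac{18}{1 + 128} + 56664} = \frac{1}{\frac{18}{129} + 56664} = \frac{1}{18 \cdot \frac{1}{129} + 56664} = \frac{1}{\frac{6}{43} + 56664} = \frac{1}{\frac{2436558}{43}} = \frac{43}{2436558}$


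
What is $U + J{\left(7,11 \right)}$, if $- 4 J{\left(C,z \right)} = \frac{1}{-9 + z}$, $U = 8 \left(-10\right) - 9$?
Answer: $- \frac{713}{8} \approx -89.125$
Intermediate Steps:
$U = -89$ ($U = -80 - 9 = -89$)
$J{\left(C,z \right)} = - \frac{1}{4 \left(-9 + z\right)}$
$U + J{\left(7,11 \right)} = -89 - \frac{1}{-36 + 4 \cdot 11} = -89 - \frac{1}{-36 + 44} = -89 - \frac{1}{8} = - \frac{713}{8}$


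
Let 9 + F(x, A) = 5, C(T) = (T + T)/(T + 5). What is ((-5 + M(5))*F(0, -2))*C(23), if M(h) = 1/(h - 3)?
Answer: 207/7 ≈ 29.571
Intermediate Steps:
C(T) = 2*T/(5 + T) (C(T) = (2*T)/(5 + T) = 2*T/(5 + T))
F(x, A) = -4 (F(x, A) = -9 + 5 = -4)
M(h) = 1/(-3 + h)
((-5 + M(5))*F(0, -2))*C(23) = ((-5 + 1/(-3 + 5))*(-4))*(2*23/(5 + 23)) = ((-5 + 1/2)*(-4))*(2*23/28) = ((-5 + 1/2)*(-4))*(2*23*(1/28)) = -9/2*(-4)*(23/14) = 18*(23/14) = 207/7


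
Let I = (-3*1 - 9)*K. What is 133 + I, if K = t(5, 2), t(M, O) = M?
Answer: 73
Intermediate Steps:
K = 5
I = -60 (I = (-3*1 - 9)*5 = (-3 - 9)*5 = -12*5 = -60)
133 + I = 133 - 60 = 73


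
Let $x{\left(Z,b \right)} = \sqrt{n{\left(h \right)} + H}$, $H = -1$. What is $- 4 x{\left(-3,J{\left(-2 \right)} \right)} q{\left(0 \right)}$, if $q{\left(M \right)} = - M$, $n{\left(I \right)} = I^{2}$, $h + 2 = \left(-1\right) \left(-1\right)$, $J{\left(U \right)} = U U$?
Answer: $0$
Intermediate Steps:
$J{\left(U \right)} = U^{2}$
$h = -1$ ($h = -2 - -1 = -2 + 1 = -1$)
$x{\left(Z,b \right)} = 0$ ($x{\left(Z,b \right)} = \sqrt{\left(-1\right)^{2} - 1} = \sqrt{1 - 1} = \sqrt{0} = 0$)
$- 4 x{\left(-3,J{\left(-2 \right)} \right)} q{\left(0 \right)} = \left(-4\right) 0 \left(\left(-1\right) 0\right) = 0 \cdot 0 = 0$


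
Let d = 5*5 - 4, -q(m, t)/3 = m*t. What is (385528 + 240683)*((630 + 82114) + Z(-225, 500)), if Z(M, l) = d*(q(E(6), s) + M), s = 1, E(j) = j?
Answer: 48619648251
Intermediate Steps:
q(m, t) = -3*m*t
d = 21 (d = 25 - 4 = 21)
Z(M, l) = -378 + 21*M (Z(M, l) = 21*(-3*6*1 + M) = 21*(-18 + M) = -378 + 21*M)
(385528 + 240683)*((630 + 82114) + Z(-225, 500)) = (385528 + 240683)*((630 + 82114) + (-378 + 21*(-225))) = 626211*(82744 + (-378 - 4725)) = 626211*(82744 - 5103) = 626211*77641 = 48619648251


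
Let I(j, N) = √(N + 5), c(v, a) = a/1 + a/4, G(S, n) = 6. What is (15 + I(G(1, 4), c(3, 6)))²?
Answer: 475/2 + 75*√2 ≈ 343.57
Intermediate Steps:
c(v, a) = 5*a/4 (c(v, a) = a*1 + a*(¼) = a + a/4 = 5*a/4)
I(j, N) = √(5 + N)
(15 + I(G(1, 4), c(3, 6)))² = (15 + √(5 + (5/4)*6))² = (15 + √(5 + 15/2))² = (15 + √(25/2))² = (15 + 5*√2/2)²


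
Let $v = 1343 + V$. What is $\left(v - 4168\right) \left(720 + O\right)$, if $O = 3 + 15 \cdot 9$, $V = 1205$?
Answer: $-1389960$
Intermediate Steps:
$v = 2548$ ($v = 1343 + 1205 = 2548$)
$O = 138$ ($O = 3 + 135 = 138$)
$\left(v - 4168\right) \left(720 + O\right) = \left(2548 - 4168\right) \left(720 + 138\right) = \left(-1620\right) 858 = -1389960$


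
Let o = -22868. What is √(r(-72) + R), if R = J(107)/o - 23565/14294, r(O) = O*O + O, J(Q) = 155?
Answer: √34126686960644125043/81718798 ≈ 71.487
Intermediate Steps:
r(O) = O + O² (r(O) = O² + O = O + O²)
R = -270549995/163437596 (R = 155/(-22868) - 23565/14294 = 155*(-1/22868) - 23565*1/14294 = -155/22868 - 23565/14294 = -270549995/163437596 ≈ -1.6554)
√(r(-72) + R) = √(-72*(1 - 72) - 270549995/163437596) = √(-72*(-71) - 270549995/163437596) = √(5112 - 270549995/163437596) = √(835222440757/163437596) = √34126686960644125043/81718798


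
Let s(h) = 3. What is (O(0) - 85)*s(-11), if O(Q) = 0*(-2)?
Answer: -255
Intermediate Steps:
O(Q) = 0
(O(0) - 85)*s(-11) = (0 - 85)*3 = -85*3 = -255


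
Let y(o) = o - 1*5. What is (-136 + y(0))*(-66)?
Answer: 9306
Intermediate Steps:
y(o) = -5 + o (y(o) = o - 5 = -5 + o)
(-136 + y(0))*(-66) = (-136 + (-5 + 0))*(-66) = (-136 - 5)*(-66) = -141*(-66) = 9306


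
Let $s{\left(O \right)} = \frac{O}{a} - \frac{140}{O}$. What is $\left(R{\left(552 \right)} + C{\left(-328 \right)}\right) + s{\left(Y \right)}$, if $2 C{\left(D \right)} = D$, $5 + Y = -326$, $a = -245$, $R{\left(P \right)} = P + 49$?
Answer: $\frac{35582376}{81095} \approx 438.77$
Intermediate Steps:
$R{\left(P \right)} = 49 + P$
$Y = -331$ ($Y = -5 - 326 = -331$)
$C{\left(D \right)} = \frac{D}{2}$
$s{\left(O \right)} = - \frac{140}{O} - \frac{O}{245}$ ($s{\left(O \right)} = \frac{O}{-245} - \frac{140}{O} = O \left(- \frac{1}{245}\right) - \frac{140}{O} = - \frac{O}{245} - \frac{140}{O} = - \frac{140}{O} - \frac{O}{245}$)
$\left(R{\left(552 \right)} + C{\left(-328 \right)}\right) + s{\left(Y \right)} = \left(\left(49 + 552\right) + \frac{1}{2} \left(-328\right)\right) - \left(- \frac{331}{245} + \frac{140}{-331}\right) = \left(601 - 164\right) + \left(\left(-140\right) \left(- \frac{1}{331}\right) + \frac{331}{245}\right) = 437 + \left(\frac{140}{331} + \frac{331}{245}\right) = 437 + \frac{143861}{81095} = \frac{35582376}{81095}$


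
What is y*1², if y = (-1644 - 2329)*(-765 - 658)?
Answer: 5653579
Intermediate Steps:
y = 5653579 (y = -3973*(-1423) = 5653579)
y*1² = 5653579*1² = 5653579*1 = 5653579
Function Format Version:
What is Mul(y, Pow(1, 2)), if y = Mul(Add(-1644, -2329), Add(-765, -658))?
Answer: 5653579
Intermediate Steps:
y = 5653579 (y = Mul(-3973, -1423) = 5653579)
Mul(y, Pow(1, 2)) = Mul(5653579, Pow(1, 2)) = Mul(5653579, 1) = 5653579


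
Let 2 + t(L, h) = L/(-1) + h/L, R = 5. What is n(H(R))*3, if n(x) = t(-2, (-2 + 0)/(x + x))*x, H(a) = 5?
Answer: 3/2 ≈ 1.5000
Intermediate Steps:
t(L, h) = -2 - L + h/L (t(L, h) = -2 + (L/(-1) + h/L) = -2 + (L*(-1) + h/L) = -2 + (-L + h/L) = -2 - L + h/L)
n(x) = ½ (n(x) = (-2 - 1*(-2) + ((-2 + 0)/(x + x))/(-2))*x = (-2 + 2 - 2*1/(2*x)*(-½))*x = (-2 + 2 - 1/x*(-½))*x = (-2 + 2 + 1/(2*x))*x = (1/(2*x))*x = ½)
n(H(R))*3 = (½)*3 = 3/2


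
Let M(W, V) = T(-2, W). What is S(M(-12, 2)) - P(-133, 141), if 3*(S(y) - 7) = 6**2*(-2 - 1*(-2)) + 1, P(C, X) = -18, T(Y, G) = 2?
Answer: 76/3 ≈ 25.333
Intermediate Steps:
M(W, V) = 2
S(y) = 22/3 (S(y) = 7 + (6**2*(-2 - 1*(-2)) + 1)/3 = 7 + (36*(-2 + 2) + 1)/3 = 7 + (36*0 + 1)/3 = 7 + (0 + 1)/3 = 7 + (1/3)*1 = 7 + 1/3 = 22/3)
S(M(-12, 2)) - P(-133, 141) = 22/3 - 1*(-18) = 22/3 + 18 = 76/3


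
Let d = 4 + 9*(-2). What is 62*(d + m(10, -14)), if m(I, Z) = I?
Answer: -248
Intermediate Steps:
d = -14 (d = 4 - 18 = -14)
62*(d + m(10, -14)) = 62*(-14 + 10) = 62*(-4) = -248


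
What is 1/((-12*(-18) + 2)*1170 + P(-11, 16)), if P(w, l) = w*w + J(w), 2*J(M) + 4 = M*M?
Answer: 2/510479 ≈ 3.9179e-6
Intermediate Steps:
J(M) = -2 + M²/2 (J(M) = -2 + (M*M)/2 = -2 + M²/2)
P(w, l) = -2 + 3*w²/2 (P(w, l) = w*w + (-2 + w²/2) = w² + (-2 + w²/2) = -2 + 3*w²/2)
1/((-12*(-18) + 2)*1170 + P(-11, 16)) = 1/((-12*(-18) + 2)*1170 + (-2 + (3/2)*(-11)²)) = 1/((216 + 2)*1170 + (-2 + (3/2)*121)) = 1/(218*1170 + (-2 + 363/2)) = 1/(255060 + 359/2) = 1/(510479/2) = 2/510479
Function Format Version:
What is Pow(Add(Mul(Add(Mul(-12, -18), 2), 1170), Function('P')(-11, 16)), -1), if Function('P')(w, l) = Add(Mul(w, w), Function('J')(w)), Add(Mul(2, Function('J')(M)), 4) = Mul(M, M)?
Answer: Rational(2, 510479) ≈ 3.9179e-6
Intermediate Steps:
Function('J')(M) = Add(-2, Mul(Rational(1, 2), Pow(M, 2))) (Function('J')(M) = Add(-2, Mul(Rational(1, 2), Mul(M, M))) = Add(-2, Mul(Rational(1, 2), Pow(M, 2))))
Function('P')(w, l) = Add(-2, Mul(Rational(3, 2), Pow(w, 2))) (Function('P')(w, l) = Add(Mul(w, w), Add(-2, Mul(Rational(1, 2), Pow(w, 2)))) = Add(Pow(w, 2), Add(-2, Mul(Rational(1, 2), Pow(w, 2)))) = Add(-2, Mul(Rational(3, 2), Pow(w, 2))))
Pow(Add(Mul(Add(Mul(-12, -18), 2), 1170), Function('P')(-11, 16)), -1) = Pow(Add(Mul(Add(Mul(-12, -18), 2), 1170), Add(-2, Mul(Rational(3, 2), Pow(-11, 2)))), -1) = Pow(Add(Mul(Add(216, 2), 1170), Add(-2, Mul(Rational(3, 2), 121))), -1) = Pow(Add(Mul(218, 1170), Add(-2, Rational(363, 2))), -1) = Pow(Add(255060, Rational(359, 2)), -1) = Pow(Rational(510479, 2), -1) = Rational(2, 510479)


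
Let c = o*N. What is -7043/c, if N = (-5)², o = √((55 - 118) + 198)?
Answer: -7043*√15/1125 ≈ -24.247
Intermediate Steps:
o = 3*√15 (o = √(-63 + 198) = √135 = 3*√15 ≈ 11.619)
N = 25
c = 75*√15 (c = (3*√15)*25 = 75*√15 ≈ 290.47)
-7043/c = -7043*√15/1125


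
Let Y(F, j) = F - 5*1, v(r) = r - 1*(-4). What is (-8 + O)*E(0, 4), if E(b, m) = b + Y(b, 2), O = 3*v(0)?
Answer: -20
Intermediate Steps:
v(r) = 4 + r (v(r) = r + 4 = 4 + r)
Y(F, j) = -5 + F (Y(F, j) = F - 5 = -5 + F)
O = 12 (O = 3*(4 + 0) = 3*4 = 12)
E(b, m) = -5 + 2*b (E(b, m) = b + (-5 + b) = -5 + 2*b)
(-8 + O)*E(0, 4) = (-8 + 12)*(-5 + 2*0) = 4*(-5 + 0) = 4*(-5) = -20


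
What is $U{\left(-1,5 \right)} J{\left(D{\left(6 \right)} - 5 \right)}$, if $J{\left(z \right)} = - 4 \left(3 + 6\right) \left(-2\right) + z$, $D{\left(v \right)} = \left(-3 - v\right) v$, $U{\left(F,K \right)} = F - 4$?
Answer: $-65$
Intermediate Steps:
$U{\left(F,K \right)} = -4 + F$
$D{\left(v \right)} = v \left(-3 - v\right)$
$J{\left(z \right)} = 72 + z$ ($J{\left(z \right)} = - 4 \cdot 9 \left(-2\right) + z = \left(-4\right) \left(-18\right) + z = 72 + z$)
$U{\left(-1,5 \right)} J{\left(D{\left(6 \right)} - 5 \right)} = \left(-4 - 1\right) \left(72 - \left(5 + 6 \left(3 + 6\right)\right)\right) = - 5 \left(72 - \left(5 + 6 \cdot 9\right)\right) = - 5 \left(72 - 59\right) = \left(-5\right) 13 = -65$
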